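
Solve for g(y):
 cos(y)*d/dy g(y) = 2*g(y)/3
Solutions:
 g(y) = C1*(sin(y) + 1)^(1/3)/(sin(y) - 1)^(1/3)


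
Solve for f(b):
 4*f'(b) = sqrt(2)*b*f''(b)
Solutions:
 f(b) = C1 + C2*b^(1 + 2*sqrt(2))


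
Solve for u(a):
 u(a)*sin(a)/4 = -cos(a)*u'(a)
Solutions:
 u(a) = C1*cos(a)^(1/4)


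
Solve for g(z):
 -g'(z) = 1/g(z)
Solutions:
 g(z) = -sqrt(C1 - 2*z)
 g(z) = sqrt(C1 - 2*z)


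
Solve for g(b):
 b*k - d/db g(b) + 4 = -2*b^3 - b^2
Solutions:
 g(b) = C1 + b^4/2 + b^3/3 + b^2*k/2 + 4*b


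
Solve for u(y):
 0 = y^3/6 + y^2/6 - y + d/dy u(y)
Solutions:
 u(y) = C1 - y^4/24 - y^3/18 + y^2/2


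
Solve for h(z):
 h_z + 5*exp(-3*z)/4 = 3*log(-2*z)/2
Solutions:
 h(z) = C1 + 3*z*log(-z)/2 + 3*z*(-1 + log(2))/2 + 5*exp(-3*z)/12


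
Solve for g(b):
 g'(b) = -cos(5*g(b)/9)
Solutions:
 b - 9*log(sin(5*g(b)/9) - 1)/10 + 9*log(sin(5*g(b)/9) + 1)/10 = C1


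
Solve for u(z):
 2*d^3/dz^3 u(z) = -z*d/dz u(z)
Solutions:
 u(z) = C1 + Integral(C2*airyai(-2^(2/3)*z/2) + C3*airybi(-2^(2/3)*z/2), z)


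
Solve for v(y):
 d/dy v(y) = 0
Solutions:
 v(y) = C1


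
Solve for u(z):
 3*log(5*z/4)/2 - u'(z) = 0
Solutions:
 u(z) = C1 + 3*z*log(z)/2 - 3*z*log(2) - 3*z/2 + 3*z*log(5)/2


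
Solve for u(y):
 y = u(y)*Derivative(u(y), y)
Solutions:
 u(y) = -sqrt(C1 + y^2)
 u(y) = sqrt(C1 + y^2)


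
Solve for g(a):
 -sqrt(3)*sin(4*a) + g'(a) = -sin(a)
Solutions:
 g(a) = C1 + cos(a) - sqrt(3)*cos(4*a)/4


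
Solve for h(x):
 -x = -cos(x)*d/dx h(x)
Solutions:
 h(x) = C1 + Integral(x/cos(x), x)


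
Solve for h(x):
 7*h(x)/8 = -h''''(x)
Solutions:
 h(x) = (C1*sin(2^(3/4)*7^(1/4)*x/4) + C2*cos(2^(3/4)*7^(1/4)*x/4))*exp(-2^(3/4)*7^(1/4)*x/4) + (C3*sin(2^(3/4)*7^(1/4)*x/4) + C4*cos(2^(3/4)*7^(1/4)*x/4))*exp(2^(3/4)*7^(1/4)*x/4)


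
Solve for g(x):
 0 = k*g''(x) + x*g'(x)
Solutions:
 g(x) = C1 + C2*sqrt(k)*erf(sqrt(2)*x*sqrt(1/k)/2)


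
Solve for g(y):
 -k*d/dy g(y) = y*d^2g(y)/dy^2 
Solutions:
 g(y) = C1 + y^(1 - re(k))*(C2*sin(log(y)*Abs(im(k))) + C3*cos(log(y)*im(k)))


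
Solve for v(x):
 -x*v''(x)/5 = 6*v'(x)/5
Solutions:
 v(x) = C1 + C2/x^5


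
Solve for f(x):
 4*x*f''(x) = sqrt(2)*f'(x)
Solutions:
 f(x) = C1 + C2*x^(sqrt(2)/4 + 1)


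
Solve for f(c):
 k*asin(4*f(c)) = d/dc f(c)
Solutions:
 Integral(1/asin(4*_y), (_y, f(c))) = C1 + c*k


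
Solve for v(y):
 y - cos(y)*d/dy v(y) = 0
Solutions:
 v(y) = C1 + Integral(y/cos(y), y)


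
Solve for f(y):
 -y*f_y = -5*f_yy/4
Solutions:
 f(y) = C1 + C2*erfi(sqrt(10)*y/5)


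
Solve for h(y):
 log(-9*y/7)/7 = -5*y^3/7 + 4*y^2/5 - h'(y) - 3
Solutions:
 h(y) = C1 - 5*y^4/28 + 4*y^3/15 - y*log(-y)/7 + y*(-20 - 2*log(3) + log(7))/7


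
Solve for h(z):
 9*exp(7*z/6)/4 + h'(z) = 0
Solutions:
 h(z) = C1 - 27*exp(7*z/6)/14


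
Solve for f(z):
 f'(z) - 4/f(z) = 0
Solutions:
 f(z) = -sqrt(C1 + 8*z)
 f(z) = sqrt(C1 + 8*z)


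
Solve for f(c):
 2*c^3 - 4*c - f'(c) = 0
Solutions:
 f(c) = C1 + c^4/2 - 2*c^2


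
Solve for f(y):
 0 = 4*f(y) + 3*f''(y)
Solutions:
 f(y) = C1*sin(2*sqrt(3)*y/3) + C2*cos(2*sqrt(3)*y/3)


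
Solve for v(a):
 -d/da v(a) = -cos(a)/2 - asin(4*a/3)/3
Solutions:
 v(a) = C1 + a*asin(4*a/3)/3 + sqrt(9 - 16*a^2)/12 + sin(a)/2


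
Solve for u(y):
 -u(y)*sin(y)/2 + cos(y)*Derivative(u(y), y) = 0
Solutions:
 u(y) = C1/sqrt(cos(y))


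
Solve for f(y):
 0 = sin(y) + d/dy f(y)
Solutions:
 f(y) = C1 + cos(y)


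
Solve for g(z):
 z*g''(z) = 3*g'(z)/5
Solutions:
 g(z) = C1 + C2*z^(8/5)


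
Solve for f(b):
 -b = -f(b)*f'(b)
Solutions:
 f(b) = -sqrt(C1 + b^2)
 f(b) = sqrt(C1 + b^2)


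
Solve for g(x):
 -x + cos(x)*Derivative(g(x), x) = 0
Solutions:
 g(x) = C1 + Integral(x/cos(x), x)


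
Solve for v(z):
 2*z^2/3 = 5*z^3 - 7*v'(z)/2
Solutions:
 v(z) = C1 + 5*z^4/14 - 4*z^3/63


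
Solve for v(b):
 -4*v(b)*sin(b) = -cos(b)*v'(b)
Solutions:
 v(b) = C1/cos(b)^4


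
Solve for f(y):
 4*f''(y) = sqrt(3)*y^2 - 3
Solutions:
 f(y) = C1 + C2*y + sqrt(3)*y^4/48 - 3*y^2/8


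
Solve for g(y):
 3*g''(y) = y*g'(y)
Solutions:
 g(y) = C1 + C2*erfi(sqrt(6)*y/6)


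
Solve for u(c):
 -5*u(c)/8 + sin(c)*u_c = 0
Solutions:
 u(c) = C1*(cos(c) - 1)^(5/16)/(cos(c) + 1)^(5/16)


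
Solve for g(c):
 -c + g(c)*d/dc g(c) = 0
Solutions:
 g(c) = -sqrt(C1 + c^2)
 g(c) = sqrt(C1 + c^2)


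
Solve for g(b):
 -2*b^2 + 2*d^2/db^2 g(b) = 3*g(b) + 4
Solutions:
 g(b) = C1*exp(-sqrt(6)*b/2) + C2*exp(sqrt(6)*b/2) - 2*b^2/3 - 20/9


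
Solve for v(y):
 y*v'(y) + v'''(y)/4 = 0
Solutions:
 v(y) = C1 + Integral(C2*airyai(-2^(2/3)*y) + C3*airybi(-2^(2/3)*y), y)


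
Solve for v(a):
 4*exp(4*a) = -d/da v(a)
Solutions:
 v(a) = C1 - exp(4*a)


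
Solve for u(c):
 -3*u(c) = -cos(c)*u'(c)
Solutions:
 u(c) = C1*(sin(c) + 1)^(3/2)/(sin(c) - 1)^(3/2)


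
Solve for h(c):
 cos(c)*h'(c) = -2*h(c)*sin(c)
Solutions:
 h(c) = C1*cos(c)^2


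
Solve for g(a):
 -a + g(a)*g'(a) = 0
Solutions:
 g(a) = -sqrt(C1 + a^2)
 g(a) = sqrt(C1 + a^2)


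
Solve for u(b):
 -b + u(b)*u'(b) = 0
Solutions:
 u(b) = -sqrt(C1 + b^2)
 u(b) = sqrt(C1 + b^2)


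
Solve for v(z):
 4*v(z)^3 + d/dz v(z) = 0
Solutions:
 v(z) = -sqrt(2)*sqrt(-1/(C1 - 4*z))/2
 v(z) = sqrt(2)*sqrt(-1/(C1 - 4*z))/2


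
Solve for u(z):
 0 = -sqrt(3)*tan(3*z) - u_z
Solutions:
 u(z) = C1 + sqrt(3)*log(cos(3*z))/3


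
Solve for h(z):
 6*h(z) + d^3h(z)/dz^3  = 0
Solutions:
 h(z) = C3*exp(-6^(1/3)*z) + (C1*sin(2^(1/3)*3^(5/6)*z/2) + C2*cos(2^(1/3)*3^(5/6)*z/2))*exp(6^(1/3)*z/2)


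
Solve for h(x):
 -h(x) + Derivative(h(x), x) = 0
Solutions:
 h(x) = C1*exp(x)


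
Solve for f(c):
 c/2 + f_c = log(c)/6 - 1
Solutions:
 f(c) = C1 - c^2/4 + c*log(c)/6 - 7*c/6


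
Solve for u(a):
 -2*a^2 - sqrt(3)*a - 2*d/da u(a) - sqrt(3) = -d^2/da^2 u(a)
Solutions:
 u(a) = C1 + C2*exp(2*a) - a^3/3 - a^2/2 - sqrt(3)*a^2/4 - 3*sqrt(3)*a/4 - a/2


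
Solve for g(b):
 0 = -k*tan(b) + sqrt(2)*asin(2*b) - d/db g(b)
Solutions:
 g(b) = C1 + k*log(cos(b)) + sqrt(2)*(b*asin(2*b) + sqrt(1 - 4*b^2)/2)


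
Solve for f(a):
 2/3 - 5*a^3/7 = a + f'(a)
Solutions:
 f(a) = C1 - 5*a^4/28 - a^2/2 + 2*a/3


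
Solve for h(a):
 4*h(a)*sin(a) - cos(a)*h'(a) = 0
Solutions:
 h(a) = C1/cos(a)^4


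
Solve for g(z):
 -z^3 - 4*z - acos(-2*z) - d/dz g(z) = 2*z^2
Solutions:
 g(z) = C1 - z^4/4 - 2*z^3/3 - 2*z^2 - z*acos(-2*z) - sqrt(1 - 4*z^2)/2


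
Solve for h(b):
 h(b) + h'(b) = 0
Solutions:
 h(b) = C1*exp(-b)


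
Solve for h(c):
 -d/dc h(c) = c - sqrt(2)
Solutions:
 h(c) = C1 - c^2/2 + sqrt(2)*c


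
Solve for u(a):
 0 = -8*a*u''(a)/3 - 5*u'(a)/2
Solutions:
 u(a) = C1 + C2*a^(1/16)


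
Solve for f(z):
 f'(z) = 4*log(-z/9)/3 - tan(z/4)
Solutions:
 f(z) = C1 + 4*z*log(-z)/3 - 8*z*log(3)/3 - 4*z/3 + 4*log(cos(z/4))


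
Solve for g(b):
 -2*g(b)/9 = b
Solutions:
 g(b) = -9*b/2


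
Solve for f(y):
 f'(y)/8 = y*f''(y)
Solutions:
 f(y) = C1 + C2*y^(9/8)


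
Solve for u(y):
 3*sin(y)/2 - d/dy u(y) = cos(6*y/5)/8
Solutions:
 u(y) = C1 - 5*sin(6*y/5)/48 - 3*cos(y)/2


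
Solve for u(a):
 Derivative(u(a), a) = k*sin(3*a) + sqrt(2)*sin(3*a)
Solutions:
 u(a) = C1 - k*cos(3*a)/3 - sqrt(2)*cos(3*a)/3


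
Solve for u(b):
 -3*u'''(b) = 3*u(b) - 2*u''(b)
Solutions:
 u(b) = C1*exp(b*(8*2^(1/3)/(27*sqrt(697) + 713)^(1/3) + 8 + 2^(2/3)*(27*sqrt(697) + 713)^(1/3))/36)*sin(2^(1/3)*sqrt(3)*b*(-2^(1/3)*(27*sqrt(697) + 713)^(1/3) + 8/(27*sqrt(697) + 713)^(1/3))/36) + C2*exp(b*(8*2^(1/3)/(27*sqrt(697) + 713)^(1/3) + 8 + 2^(2/3)*(27*sqrt(697) + 713)^(1/3))/36)*cos(2^(1/3)*sqrt(3)*b*(-2^(1/3)*(27*sqrt(697) + 713)^(1/3) + 8/(27*sqrt(697) + 713)^(1/3))/36) + C3*exp(b*(-2^(2/3)*(27*sqrt(697) + 713)^(1/3) - 8*2^(1/3)/(27*sqrt(697) + 713)^(1/3) + 4)/18)


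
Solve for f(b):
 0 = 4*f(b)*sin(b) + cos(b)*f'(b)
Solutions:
 f(b) = C1*cos(b)^4


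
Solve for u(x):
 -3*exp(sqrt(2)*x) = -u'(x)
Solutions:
 u(x) = C1 + 3*sqrt(2)*exp(sqrt(2)*x)/2


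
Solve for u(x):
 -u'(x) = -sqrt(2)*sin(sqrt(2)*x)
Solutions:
 u(x) = C1 - cos(sqrt(2)*x)


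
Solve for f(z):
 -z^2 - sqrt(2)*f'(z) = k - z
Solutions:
 f(z) = C1 - sqrt(2)*k*z/2 - sqrt(2)*z^3/6 + sqrt(2)*z^2/4


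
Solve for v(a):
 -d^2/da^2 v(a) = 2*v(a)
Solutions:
 v(a) = C1*sin(sqrt(2)*a) + C2*cos(sqrt(2)*a)


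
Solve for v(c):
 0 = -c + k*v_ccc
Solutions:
 v(c) = C1 + C2*c + C3*c^2 + c^4/(24*k)


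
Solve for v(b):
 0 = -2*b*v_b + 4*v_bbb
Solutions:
 v(b) = C1 + Integral(C2*airyai(2^(2/3)*b/2) + C3*airybi(2^(2/3)*b/2), b)


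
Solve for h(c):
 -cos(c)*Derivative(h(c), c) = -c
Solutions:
 h(c) = C1 + Integral(c/cos(c), c)


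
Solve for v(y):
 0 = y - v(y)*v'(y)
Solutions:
 v(y) = -sqrt(C1 + y^2)
 v(y) = sqrt(C1 + y^2)


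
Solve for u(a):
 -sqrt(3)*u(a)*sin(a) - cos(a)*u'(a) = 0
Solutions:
 u(a) = C1*cos(a)^(sqrt(3))


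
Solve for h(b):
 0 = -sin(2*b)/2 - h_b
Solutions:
 h(b) = C1 + cos(2*b)/4


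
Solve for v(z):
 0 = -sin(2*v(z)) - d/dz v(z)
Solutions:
 v(z) = pi - acos((-C1 - exp(4*z))/(C1 - exp(4*z)))/2
 v(z) = acos((-C1 - exp(4*z))/(C1 - exp(4*z)))/2


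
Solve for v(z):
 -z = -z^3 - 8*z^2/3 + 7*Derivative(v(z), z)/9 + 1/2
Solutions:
 v(z) = C1 + 9*z^4/28 + 8*z^3/7 - 9*z^2/14 - 9*z/14


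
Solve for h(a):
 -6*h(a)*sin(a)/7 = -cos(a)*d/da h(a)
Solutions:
 h(a) = C1/cos(a)^(6/7)


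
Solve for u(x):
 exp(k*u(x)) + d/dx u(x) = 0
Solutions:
 u(x) = Piecewise((log(1/(C1*k + k*x))/k, Ne(k, 0)), (nan, True))
 u(x) = Piecewise((C1 - x, Eq(k, 0)), (nan, True))


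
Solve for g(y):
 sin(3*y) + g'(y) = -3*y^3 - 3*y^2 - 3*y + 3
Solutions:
 g(y) = C1 - 3*y^4/4 - y^3 - 3*y^2/2 + 3*y + cos(3*y)/3


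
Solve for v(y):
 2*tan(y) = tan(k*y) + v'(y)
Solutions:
 v(y) = C1 - Piecewise((-log(cos(k*y))/k, Ne(k, 0)), (0, True)) - 2*log(cos(y))


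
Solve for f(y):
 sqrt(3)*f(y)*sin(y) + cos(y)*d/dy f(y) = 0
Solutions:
 f(y) = C1*cos(y)^(sqrt(3))


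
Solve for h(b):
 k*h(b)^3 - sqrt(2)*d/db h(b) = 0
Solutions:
 h(b) = -sqrt(-1/(C1 + sqrt(2)*b*k))
 h(b) = sqrt(-1/(C1 + sqrt(2)*b*k))


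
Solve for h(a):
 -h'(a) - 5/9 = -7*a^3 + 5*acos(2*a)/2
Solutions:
 h(a) = C1 + 7*a^4/4 - 5*a*acos(2*a)/2 - 5*a/9 + 5*sqrt(1 - 4*a^2)/4


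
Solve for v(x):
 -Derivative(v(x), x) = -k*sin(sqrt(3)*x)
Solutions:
 v(x) = C1 - sqrt(3)*k*cos(sqrt(3)*x)/3


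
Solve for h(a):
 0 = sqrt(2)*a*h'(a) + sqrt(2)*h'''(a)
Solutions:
 h(a) = C1 + Integral(C2*airyai(-a) + C3*airybi(-a), a)


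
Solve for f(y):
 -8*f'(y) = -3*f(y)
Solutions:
 f(y) = C1*exp(3*y/8)


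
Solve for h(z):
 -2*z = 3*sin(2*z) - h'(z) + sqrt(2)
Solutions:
 h(z) = C1 + z^2 + sqrt(2)*z - 3*cos(2*z)/2


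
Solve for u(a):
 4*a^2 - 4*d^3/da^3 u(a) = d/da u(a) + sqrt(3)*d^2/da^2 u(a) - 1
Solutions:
 u(a) = C1 + 4*a^3/3 - 4*sqrt(3)*a^2 - 7*a + (C2*sin(sqrt(13)*a/8) + C3*cos(sqrt(13)*a/8))*exp(-sqrt(3)*a/8)


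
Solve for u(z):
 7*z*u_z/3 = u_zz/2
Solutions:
 u(z) = C1 + C2*erfi(sqrt(21)*z/3)


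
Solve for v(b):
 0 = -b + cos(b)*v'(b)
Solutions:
 v(b) = C1 + Integral(b/cos(b), b)


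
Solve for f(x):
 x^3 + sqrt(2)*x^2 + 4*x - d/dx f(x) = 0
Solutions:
 f(x) = C1 + x^4/4 + sqrt(2)*x^3/3 + 2*x^2


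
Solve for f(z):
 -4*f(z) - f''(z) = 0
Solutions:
 f(z) = C1*sin(2*z) + C2*cos(2*z)


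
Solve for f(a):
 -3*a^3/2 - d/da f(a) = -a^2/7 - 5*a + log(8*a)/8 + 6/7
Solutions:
 f(a) = C1 - 3*a^4/8 + a^3/21 + 5*a^2/2 - a*log(a)/8 - 41*a/56 - 3*a*log(2)/8


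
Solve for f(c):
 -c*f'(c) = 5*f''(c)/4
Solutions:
 f(c) = C1 + C2*erf(sqrt(10)*c/5)


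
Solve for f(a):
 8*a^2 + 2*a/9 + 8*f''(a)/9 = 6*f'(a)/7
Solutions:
 f(a) = C1 + C2*exp(27*a/28) + 28*a^3/9 + 1589*a^2/162 + 44492*a/2187


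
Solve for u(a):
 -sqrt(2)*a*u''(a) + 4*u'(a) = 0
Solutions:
 u(a) = C1 + C2*a^(1 + 2*sqrt(2))


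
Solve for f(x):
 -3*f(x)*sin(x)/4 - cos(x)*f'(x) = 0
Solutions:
 f(x) = C1*cos(x)^(3/4)


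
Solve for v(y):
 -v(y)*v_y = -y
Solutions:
 v(y) = -sqrt(C1 + y^2)
 v(y) = sqrt(C1 + y^2)


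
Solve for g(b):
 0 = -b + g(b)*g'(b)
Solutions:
 g(b) = -sqrt(C1 + b^2)
 g(b) = sqrt(C1 + b^2)


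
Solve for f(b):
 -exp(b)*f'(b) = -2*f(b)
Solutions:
 f(b) = C1*exp(-2*exp(-b))


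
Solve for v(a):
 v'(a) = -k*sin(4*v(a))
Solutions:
 v(a) = -acos((-C1 - exp(8*a*k))/(C1 - exp(8*a*k)))/4 + pi/2
 v(a) = acos((-C1 - exp(8*a*k))/(C1 - exp(8*a*k)))/4


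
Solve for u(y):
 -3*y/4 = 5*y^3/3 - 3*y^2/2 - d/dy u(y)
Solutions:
 u(y) = C1 + 5*y^4/12 - y^3/2 + 3*y^2/8


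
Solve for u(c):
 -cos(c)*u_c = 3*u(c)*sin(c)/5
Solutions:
 u(c) = C1*cos(c)^(3/5)


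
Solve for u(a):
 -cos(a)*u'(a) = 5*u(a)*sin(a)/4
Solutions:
 u(a) = C1*cos(a)^(5/4)


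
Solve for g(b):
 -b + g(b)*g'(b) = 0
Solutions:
 g(b) = -sqrt(C1 + b^2)
 g(b) = sqrt(C1 + b^2)


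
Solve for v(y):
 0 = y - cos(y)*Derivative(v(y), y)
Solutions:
 v(y) = C1 + Integral(y/cos(y), y)


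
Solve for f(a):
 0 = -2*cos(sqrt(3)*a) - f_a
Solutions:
 f(a) = C1 - 2*sqrt(3)*sin(sqrt(3)*a)/3


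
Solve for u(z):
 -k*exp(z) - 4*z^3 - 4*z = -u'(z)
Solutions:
 u(z) = C1 + k*exp(z) + z^4 + 2*z^2


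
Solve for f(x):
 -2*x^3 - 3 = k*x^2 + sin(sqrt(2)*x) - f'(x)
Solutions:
 f(x) = C1 + k*x^3/3 + x^4/2 + 3*x - sqrt(2)*cos(sqrt(2)*x)/2


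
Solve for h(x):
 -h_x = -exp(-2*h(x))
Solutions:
 h(x) = log(-sqrt(C1 + 2*x))
 h(x) = log(C1 + 2*x)/2


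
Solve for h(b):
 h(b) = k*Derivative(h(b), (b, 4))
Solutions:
 h(b) = C1*exp(-b*(1/k)^(1/4)) + C2*exp(b*(1/k)^(1/4)) + C3*exp(-I*b*(1/k)^(1/4)) + C4*exp(I*b*(1/k)^(1/4))


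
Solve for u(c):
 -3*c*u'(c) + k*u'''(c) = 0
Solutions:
 u(c) = C1 + Integral(C2*airyai(3^(1/3)*c*(1/k)^(1/3)) + C3*airybi(3^(1/3)*c*(1/k)^(1/3)), c)


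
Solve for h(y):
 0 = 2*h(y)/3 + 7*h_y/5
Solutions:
 h(y) = C1*exp(-10*y/21)


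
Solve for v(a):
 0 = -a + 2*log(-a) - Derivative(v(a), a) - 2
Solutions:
 v(a) = C1 - a^2/2 + 2*a*log(-a) - 4*a


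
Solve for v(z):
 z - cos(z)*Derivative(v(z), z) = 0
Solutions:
 v(z) = C1 + Integral(z/cos(z), z)


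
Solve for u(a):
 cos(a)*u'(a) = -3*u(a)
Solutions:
 u(a) = C1*(sin(a) - 1)^(3/2)/(sin(a) + 1)^(3/2)


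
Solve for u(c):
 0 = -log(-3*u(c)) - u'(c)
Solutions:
 Integral(1/(log(-_y) + log(3)), (_y, u(c))) = C1 - c


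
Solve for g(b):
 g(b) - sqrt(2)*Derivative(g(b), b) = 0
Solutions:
 g(b) = C1*exp(sqrt(2)*b/2)


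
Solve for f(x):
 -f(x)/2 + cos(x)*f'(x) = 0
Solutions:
 f(x) = C1*(sin(x) + 1)^(1/4)/(sin(x) - 1)^(1/4)


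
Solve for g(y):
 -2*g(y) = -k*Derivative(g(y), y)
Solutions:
 g(y) = C1*exp(2*y/k)


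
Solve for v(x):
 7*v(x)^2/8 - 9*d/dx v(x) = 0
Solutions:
 v(x) = -72/(C1 + 7*x)


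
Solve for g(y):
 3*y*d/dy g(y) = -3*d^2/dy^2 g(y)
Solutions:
 g(y) = C1 + C2*erf(sqrt(2)*y/2)


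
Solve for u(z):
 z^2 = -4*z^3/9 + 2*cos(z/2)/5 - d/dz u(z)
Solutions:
 u(z) = C1 - z^4/9 - z^3/3 + 4*sin(z/2)/5


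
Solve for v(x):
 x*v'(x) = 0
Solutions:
 v(x) = C1


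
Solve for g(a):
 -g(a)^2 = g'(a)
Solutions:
 g(a) = 1/(C1 + a)


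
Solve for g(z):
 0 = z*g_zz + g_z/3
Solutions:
 g(z) = C1 + C2*z^(2/3)


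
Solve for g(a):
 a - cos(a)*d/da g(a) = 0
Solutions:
 g(a) = C1 + Integral(a/cos(a), a)


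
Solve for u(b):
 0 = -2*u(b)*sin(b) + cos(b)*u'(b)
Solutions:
 u(b) = C1/cos(b)^2


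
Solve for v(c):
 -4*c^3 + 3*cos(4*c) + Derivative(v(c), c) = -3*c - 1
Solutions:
 v(c) = C1 + c^4 - 3*c^2/2 - c - 3*sin(4*c)/4


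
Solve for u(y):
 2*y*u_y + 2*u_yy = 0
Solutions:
 u(y) = C1 + C2*erf(sqrt(2)*y/2)


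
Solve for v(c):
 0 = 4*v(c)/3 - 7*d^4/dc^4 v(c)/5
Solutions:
 v(c) = C1*exp(-sqrt(2)*21^(3/4)*5^(1/4)*c/21) + C2*exp(sqrt(2)*21^(3/4)*5^(1/4)*c/21) + C3*sin(sqrt(2)*21^(3/4)*5^(1/4)*c/21) + C4*cos(sqrt(2)*21^(3/4)*5^(1/4)*c/21)


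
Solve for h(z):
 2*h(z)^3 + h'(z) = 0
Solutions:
 h(z) = -sqrt(2)*sqrt(-1/(C1 - 2*z))/2
 h(z) = sqrt(2)*sqrt(-1/(C1 - 2*z))/2


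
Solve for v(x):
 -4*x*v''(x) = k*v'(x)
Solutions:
 v(x) = C1 + x^(1 - re(k)/4)*(C2*sin(log(x)*Abs(im(k))/4) + C3*cos(log(x)*im(k)/4))


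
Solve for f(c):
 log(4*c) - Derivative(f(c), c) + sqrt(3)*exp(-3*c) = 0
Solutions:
 f(c) = C1 + c*log(c) + c*(-1 + 2*log(2)) - sqrt(3)*exp(-3*c)/3


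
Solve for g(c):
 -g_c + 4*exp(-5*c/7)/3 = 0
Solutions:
 g(c) = C1 - 28*exp(-5*c/7)/15


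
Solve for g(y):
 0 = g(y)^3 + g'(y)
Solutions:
 g(y) = -sqrt(2)*sqrt(-1/(C1 - y))/2
 g(y) = sqrt(2)*sqrt(-1/(C1 - y))/2


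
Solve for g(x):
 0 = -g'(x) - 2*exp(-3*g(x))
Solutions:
 g(x) = log(C1 - 6*x)/3
 g(x) = log((-3^(1/3) - 3^(5/6)*I)*(C1 - 2*x)^(1/3)/2)
 g(x) = log((-3^(1/3) + 3^(5/6)*I)*(C1 - 2*x)^(1/3)/2)


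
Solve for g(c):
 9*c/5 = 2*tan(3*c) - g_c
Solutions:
 g(c) = C1 - 9*c^2/10 - 2*log(cos(3*c))/3


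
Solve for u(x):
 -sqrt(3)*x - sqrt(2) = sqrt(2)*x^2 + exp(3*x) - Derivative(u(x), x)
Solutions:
 u(x) = C1 + sqrt(2)*x^3/3 + sqrt(3)*x^2/2 + sqrt(2)*x + exp(3*x)/3


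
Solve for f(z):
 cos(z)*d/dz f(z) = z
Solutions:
 f(z) = C1 + Integral(z/cos(z), z)


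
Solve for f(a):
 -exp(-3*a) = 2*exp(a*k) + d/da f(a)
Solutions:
 f(a) = C1 + exp(-3*a)/3 - 2*exp(a*k)/k


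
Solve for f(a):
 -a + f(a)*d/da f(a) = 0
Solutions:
 f(a) = -sqrt(C1 + a^2)
 f(a) = sqrt(C1 + a^2)


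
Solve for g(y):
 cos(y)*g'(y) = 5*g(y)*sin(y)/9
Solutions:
 g(y) = C1/cos(y)^(5/9)


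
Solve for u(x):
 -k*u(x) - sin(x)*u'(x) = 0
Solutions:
 u(x) = C1*exp(k*(-log(cos(x) - 1) + log(cos(x) + 1))/2)


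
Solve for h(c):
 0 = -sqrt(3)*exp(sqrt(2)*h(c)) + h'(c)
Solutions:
 h(c) = sqrt(2)*(2*log(-1/(C1 + sqrt(3)*c)) - log(2))/4


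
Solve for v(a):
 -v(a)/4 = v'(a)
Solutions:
 v(a) = C1*exp(-a/4)


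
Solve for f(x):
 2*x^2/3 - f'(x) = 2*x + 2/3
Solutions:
 f(x) = C1 + 2*x^3/9 - x^2 - 2*x/3


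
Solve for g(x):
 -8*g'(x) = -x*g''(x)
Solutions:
 g(x) = C1 + C2*x^9


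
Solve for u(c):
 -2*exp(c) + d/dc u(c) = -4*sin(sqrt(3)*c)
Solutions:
 u(c) = C1 + 2*exp(c) + 4*sqrt(3)*cos(sqrt(3)*c)/3


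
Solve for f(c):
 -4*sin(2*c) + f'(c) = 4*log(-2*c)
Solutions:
 f(c) = C1 + 4*c*log(-c) - 4*c + 4*c*log(2) - 2*cos(2*c)


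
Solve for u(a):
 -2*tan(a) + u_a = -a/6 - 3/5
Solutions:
 u(a) = C1 - a^2/12 - 3*a/5 - 2*log(cos(a))


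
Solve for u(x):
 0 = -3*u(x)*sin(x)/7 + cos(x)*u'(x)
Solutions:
 u(x) = C1/cos(x)^(3/7)


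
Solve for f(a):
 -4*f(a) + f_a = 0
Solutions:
 f(a) = C1*exp(4*a)


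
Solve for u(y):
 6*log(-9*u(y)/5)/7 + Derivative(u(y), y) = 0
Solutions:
 7*Integral(1/(log(-_y) - log(5) + 2*log(3)), (_y, u(y)))/6 = C1 - y


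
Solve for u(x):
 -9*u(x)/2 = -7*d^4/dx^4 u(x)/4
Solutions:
 u(x) = C1*exp(-2^(1/4)*sqrt(3)*7^(3/4)*x/7) + C2*exp(2^(1/4)*sqrt(3)*7^(3/4)*x/7) + C3*sin(2^(1/4)*sqrt(3)*7^(3/4)*x/7) + C4*cos(2^(1/4)*sqrt(3)*7^(3/4)*x/7)


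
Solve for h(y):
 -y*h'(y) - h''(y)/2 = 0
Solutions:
 h(y) = C1 + C2*erf(y)


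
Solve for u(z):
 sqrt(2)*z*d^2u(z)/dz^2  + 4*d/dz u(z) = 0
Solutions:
 u(z) = C1 + C2*z^(1 - 2*sqrt(2))


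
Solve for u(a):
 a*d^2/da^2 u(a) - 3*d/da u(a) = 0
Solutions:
 u(a) = C1 + C2*a^4


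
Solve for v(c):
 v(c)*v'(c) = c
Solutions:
 v(c) = -sqrt(C1 + c^2)
 v(c) = sqrt(C1 + c^2)


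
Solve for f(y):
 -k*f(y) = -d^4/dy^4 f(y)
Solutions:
 f(y) = C1*exp(-k^(1/4)*y) + C2*exp(k^(1/4)*y) + C3*exp(-I*k^(1/4)*y) + C4*exp(I*k^(1/4)*y)


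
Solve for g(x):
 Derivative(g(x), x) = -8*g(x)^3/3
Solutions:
 g(x) = -sqrt(6)*sqrt(-1/(C1 - 8*x))/2
 g(x) = sqrt(6)*sqrt(-1/(C1 - 8*x))/2


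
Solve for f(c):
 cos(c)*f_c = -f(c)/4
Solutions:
 f(c) = C1*(sin(c) - 1)^(1/8)/(sin(c) + 1)^(1/8)


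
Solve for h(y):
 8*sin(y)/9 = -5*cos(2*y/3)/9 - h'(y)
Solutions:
 h(y) = C1 - 5*sin(2*y/3)/6 + 8*cos(y)/9


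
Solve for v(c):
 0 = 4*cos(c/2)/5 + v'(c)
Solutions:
 v(c) = C1 - 8*sin(c/2)/5


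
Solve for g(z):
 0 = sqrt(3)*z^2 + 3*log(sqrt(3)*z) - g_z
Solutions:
 g(z) = C1 + sqrt(3)*z^3/3 + 3*z*log(z) - 3*z + 3*z*log(3)/2


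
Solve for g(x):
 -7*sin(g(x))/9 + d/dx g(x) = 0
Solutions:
 -7*x/9 + log(cos(g(x)) - 1)/2 - log(cos(g(x)) + 1)/2 = C1


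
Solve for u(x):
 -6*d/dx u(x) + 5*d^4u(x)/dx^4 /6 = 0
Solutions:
 u(x) = C1 + C4*exp(30^(2/3)*x/5) + (C2*sin(3*10^(2/3)*3^(1/6)*x/10) + C3*cos(3*10^(2/3)*3^(1/6)*x/10))*exp(-30^(2/3)*x/10)


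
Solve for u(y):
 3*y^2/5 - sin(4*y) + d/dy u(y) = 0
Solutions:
 u(y) = C1 - y^3/5 - cos(4*y)/4


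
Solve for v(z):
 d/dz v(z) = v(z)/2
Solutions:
 v(z) = C1*exp(z/2)


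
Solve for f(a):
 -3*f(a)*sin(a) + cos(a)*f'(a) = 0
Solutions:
 f(a) = C1/cos(a)^3


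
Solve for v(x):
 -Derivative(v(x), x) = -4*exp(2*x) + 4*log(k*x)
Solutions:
 v(x) = C1 - 4*x*log(k*x) + 4*x + 2*exp(2*x)


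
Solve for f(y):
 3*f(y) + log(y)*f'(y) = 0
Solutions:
 f(y) = C1*exp(-3*li(y))


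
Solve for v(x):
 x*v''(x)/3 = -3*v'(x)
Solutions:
 v(x) = C1 + C2/x^8


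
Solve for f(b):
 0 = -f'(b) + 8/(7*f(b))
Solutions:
 f(b) = -sqrt(C1 + 112*b)/7
 f(b) = sqrt(C1 + 112*b)/7


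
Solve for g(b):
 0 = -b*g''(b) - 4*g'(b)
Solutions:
 g(b) = C1 + C2/b^3


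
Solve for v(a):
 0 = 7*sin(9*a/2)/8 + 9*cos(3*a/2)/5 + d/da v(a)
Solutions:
 v(a) = C1 - 6*sin(3*a/2)/5 + 7*cos(9*a/2)/36


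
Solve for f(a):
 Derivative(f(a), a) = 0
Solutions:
 f(a) = C1


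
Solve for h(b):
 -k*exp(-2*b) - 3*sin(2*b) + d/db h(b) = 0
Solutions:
 h(b) = C1 - k*exp(-2*b)/2 - 3*cos(2*b)/2


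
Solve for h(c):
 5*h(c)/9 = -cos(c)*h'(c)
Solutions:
 h(c) = C1*(sin(c) - 1)^(5/18)/(sin(c) + 1)^(5/18)


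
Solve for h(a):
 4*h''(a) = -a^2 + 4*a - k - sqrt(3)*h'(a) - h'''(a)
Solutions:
 h(a) = C1 + C2*exp(a*(-2 + sqrt(4 - sqrt(3)))) + C3*exp(-a*(sqrt(4 - sqrt(3)) + 2)) - sqrt(3)*a^3/9 + 2*sqrt(3)*a^2/3 + 4*a^2/3 - sqrt(3)*a*k/3 - 32*sqrt(3)*a/9 - 14*a/3


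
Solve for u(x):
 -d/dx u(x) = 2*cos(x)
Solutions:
 u(x) = C1 - 2*sin(x)


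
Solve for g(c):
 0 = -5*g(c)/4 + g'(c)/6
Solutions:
 g(c) = C1*exp(15*c/2)


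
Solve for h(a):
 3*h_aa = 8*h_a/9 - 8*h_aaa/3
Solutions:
 h(a) = C1 + C2*exp(a*(-27 + sqrt(1497))/48) + C3*exp(-a*(27 + sqrt(1497))/48)


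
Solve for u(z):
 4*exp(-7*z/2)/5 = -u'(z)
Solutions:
 u(z) = C1 + 8*exp(-7*z/2)/35


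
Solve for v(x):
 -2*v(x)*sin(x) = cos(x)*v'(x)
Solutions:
 v(x) = C1*cos(x)^2


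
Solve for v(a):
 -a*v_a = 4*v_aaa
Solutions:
 v(a) = C1 + Integral(C2*airyai(-2^(1/3)*a/2) + C3*airybi(-2^(1/3)*a/2), a)


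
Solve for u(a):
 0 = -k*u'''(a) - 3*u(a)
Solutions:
 u(a) = C1*exp(3^(1/3)*a*(-1/k)^(1/3)) + C2*exp(a*(-1/k)^(1/3)*(-3^(1/3) + 3^(5/6)*I)/2) + C3*exp(-a*(-1/k)^(1/3)*(3^(1/3) + 3^(5/6)*I)/2)


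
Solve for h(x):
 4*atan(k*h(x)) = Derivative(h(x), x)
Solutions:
 Integral(1/atan(_y*k), (_y, h(x))) = C1 + 4*x


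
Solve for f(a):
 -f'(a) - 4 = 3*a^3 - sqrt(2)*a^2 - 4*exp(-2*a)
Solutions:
 f(a) = C1 - 3*a^4/4 + sqrt(2)*a^3/3 - 4*a - 2*exp(-2*a)


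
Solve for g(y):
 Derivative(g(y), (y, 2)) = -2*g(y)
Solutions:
 g(y) = C1*sin(sqrt(2)*y) + C2*cos(sqrt(2)*y)


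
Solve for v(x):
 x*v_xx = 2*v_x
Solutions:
 v(x) = C1 + C2*x^3


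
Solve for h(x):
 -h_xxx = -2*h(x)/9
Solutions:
 h(x) = C3*exp(6^(1/3)*x/3) + (C1*sin(2^(1/3)*3^(5/6)*x/6) + C2*cos(2^(1/3)*3^(5/6)*x/6))*exp(-6^(1/3)*x/6)


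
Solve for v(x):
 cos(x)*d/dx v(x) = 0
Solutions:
 v(x) = C1


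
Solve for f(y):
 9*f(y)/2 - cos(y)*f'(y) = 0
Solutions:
 f(y) = C1*(sin(y) + 1)^(1/4)*(sin(y)^2 + 2*sin(y) + 1)/((sin(y) - 1)^(1/4)*(sin(y)^2 - 2*sin(y) + 1))


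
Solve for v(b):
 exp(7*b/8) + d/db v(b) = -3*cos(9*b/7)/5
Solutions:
 v(b) = C1 - 8*exp(7*b/8)/7 - 7*sin(9*b/7)/15


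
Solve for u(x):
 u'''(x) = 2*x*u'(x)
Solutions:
 u(x) = C1 + Integral(C2*airyai(2^(1/3)*x) + C3*airybi(2^(1/3)*x), x)


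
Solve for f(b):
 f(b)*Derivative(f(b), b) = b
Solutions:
 f(b) = -sqrt(C1 + b^2)
 f(b) = sqrt(C1 + b^2)


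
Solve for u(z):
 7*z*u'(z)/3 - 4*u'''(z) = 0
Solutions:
 u(z) = C1 + Integral(C2*airyai(126^(1/3)*z/6) + C3*airybi(126^(1/3)*z/6), z)


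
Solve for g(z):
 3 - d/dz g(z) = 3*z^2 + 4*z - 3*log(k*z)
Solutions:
 g(z) = C1 - z^3 - 2*z^2 + 3*z*log(k*z)


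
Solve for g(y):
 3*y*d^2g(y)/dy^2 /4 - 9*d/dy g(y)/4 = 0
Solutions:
 g(y) = C1 + C2*y^4


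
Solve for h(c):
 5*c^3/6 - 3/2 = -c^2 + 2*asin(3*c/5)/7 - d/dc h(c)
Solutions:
 h(c) = C1 - 5*c^4/24 - c^3/3 + 2*c*asin(3*c/5)/7 + 3*c/2 + 2*sqrt(25 - 9*c^2)/21


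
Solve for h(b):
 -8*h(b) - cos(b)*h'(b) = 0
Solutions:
 h(b) = C1*(sin(b)^4 - 4*sin(b)^3 + 6*sin(b)^2 - 4*sin(b) + 1)/(sin(b)^4 + 4*sin(b)^3 + 6*sin(b)^2 + 4*sin(b) + 1)


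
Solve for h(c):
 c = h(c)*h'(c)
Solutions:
 h(c) = -sqrt(C1 + c^2)
 h(c) = sqrt(C1 + c^2)


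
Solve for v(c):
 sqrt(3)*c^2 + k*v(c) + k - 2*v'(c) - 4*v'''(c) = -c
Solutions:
 v(c) = C1*exp(c*(3^(1/3)*(-9*k + sqrt(3)*sqrt(27*k^2 + 8))^(1/3)/12 - 3^(5/6)*I*(-9*k + sqrt(3)*sqrt(27*k^2 + 8))^(1/3)/12 + 2/((-3^(1/3) + 3^(5/6)*I)*(-9*k + sqrt(3)*sqrt(27*k^2 + 8))^(1/3)))) + C2*exp(c*(3^(1/3)*(-9*k + sqrt(3)*sqrt(27*k^2 + 8))^(1/3)/12 + 3^(5/6)*I*(-9*k + sqrt(3)*sqrt(27*k^2 + 8))^(1/3)/12 - 2/((3^(1/3) + 3^(5/6)*I)*(-9*k + sqrt(3)*sqrt(27*k^2 + 8))^(1/3)))) + C3*exp(3^(1/3)*c*(-(-9*k + sqrt(3)*sqrt(27*k^2 + 8))^(1/3) + 2*3^(1/3)/(-9*k + sqrt(3)*sqrt(27*k^2 + 8))^(1/3))/6) - sqrt(3)*c^2/k - c/k - 4*sqrt(3)*c/k^2 - 1 - 2/k^2 - 8*sqrt(3)/k^3


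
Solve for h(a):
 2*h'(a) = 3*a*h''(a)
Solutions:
 h(a) = C1 + C2*a^(5/3)


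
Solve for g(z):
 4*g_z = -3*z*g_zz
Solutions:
 g(z) = C1 + C2/z^(1/3)


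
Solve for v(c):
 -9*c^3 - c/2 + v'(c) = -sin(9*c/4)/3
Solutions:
 v(c) = C1 + 9*c^4/4 + c^2/4 + 4*cos(9*c/4)/27


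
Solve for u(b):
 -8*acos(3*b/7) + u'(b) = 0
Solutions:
 u(b) = C1 + 8*b*acos(3*b/7) - 8*sqrt(49 - 9*b^2)/3


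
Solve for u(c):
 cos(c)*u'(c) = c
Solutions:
 u(c) = C1 + Integral(c/cos(c), c)


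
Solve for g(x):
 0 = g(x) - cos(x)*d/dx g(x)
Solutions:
 g(x) = C1*sqrt(sin(x) + 1)/sqrt(sin(x) - 1)


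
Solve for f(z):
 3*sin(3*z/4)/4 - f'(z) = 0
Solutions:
 f(z) = C1 - cos(3*z/4)


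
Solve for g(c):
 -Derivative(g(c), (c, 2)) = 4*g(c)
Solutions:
 g(c) = C1*sin(2*c) + C2*cos(2*c)


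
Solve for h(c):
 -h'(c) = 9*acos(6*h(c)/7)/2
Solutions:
 Integral(1/acos(6*_y/7), (_y, h(c))) = C1 - 9*c/2


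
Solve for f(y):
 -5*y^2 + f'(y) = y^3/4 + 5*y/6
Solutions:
 f(y) = C1 + y^4/16 + 5*y^3/3 + 5*y^2/12


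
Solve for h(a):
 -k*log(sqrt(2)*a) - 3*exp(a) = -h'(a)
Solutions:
 h(a) = C1 + a*k*log(a) + a*k*(-1 + log(2)/2) + 3*exp(a)


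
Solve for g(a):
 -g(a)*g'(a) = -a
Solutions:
 g(a) = -sqrt(C1 + a^2)
 g(a) = sqrt(C1 + a^2)


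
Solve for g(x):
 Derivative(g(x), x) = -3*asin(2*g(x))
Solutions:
 Integral(1/asin(2*_y), (_y, g(x))) = C1 - 3*x


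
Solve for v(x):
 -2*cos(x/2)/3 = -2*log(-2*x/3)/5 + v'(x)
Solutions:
 v(x) = C1 + 2*x*log(-x)/5 - 2*x*log(3)/5 - 2*x/5 + 2*x*log(2)/5 - 4*sin(x/2)/3


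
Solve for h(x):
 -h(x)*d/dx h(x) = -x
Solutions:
 h(x) = -sqrt(C1 + x^2)
 h(x) = sqrt(C1 + x^2)


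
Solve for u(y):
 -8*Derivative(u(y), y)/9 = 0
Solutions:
 u(y) = C1


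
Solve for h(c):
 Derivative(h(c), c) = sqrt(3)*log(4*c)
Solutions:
 h(c) = C1 + sqrt(3)*c*log(c) - sqrt(3)*c + 2*sqrt(3)*c*log(2)


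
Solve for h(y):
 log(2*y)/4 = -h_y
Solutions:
 h(y) = C1 - y*log(y)/4 - y*log(2)/4 + y/4


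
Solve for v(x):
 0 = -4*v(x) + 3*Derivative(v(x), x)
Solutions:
 v(x) = C1*exp(4*x/3)


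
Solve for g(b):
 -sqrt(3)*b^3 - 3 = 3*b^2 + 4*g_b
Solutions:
 g(b) = C1 - sqrt(3)*b^4/16 - b^3/4 - 3*b/4


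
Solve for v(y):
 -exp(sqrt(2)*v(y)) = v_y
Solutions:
 v(y) = sqrt(2)*(2*log(1/(C1 + y)) - log(2))/4


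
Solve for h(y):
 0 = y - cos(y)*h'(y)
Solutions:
 h(y) = C1 + Integral(y/cos(y), y)


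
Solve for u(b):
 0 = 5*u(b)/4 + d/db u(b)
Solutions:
 u(b) = C1*exp(-5*b/4)


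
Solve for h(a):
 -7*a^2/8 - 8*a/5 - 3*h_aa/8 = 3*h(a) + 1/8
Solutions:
 h(a) = C1*sin(2*sqrt(2)*a) + C2*cos(2*sqrt(2)*a) - 7*a^2/24 - 8*a/15 + 1/32


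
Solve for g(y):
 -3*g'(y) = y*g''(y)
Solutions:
 g(y) = C1 + C2/y^2


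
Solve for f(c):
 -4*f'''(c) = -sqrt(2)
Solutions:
 f(c) = C1 + C2*c + C3*c^2 + sqrt(2)*c^3/24


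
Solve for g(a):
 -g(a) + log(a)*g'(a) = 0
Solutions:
 g(a) = C1*exp(li(a))


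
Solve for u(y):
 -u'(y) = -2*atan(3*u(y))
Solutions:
 Integral(1/atan(3*_y), (_y, u(y))) = C1 + 2*y


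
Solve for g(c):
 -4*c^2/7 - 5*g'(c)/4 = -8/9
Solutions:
 g(c) = C1 - 16*c^3/105 + 32*c/45


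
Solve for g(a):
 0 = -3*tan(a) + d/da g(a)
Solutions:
 g(a) = C1 - 3*log(cos(a))


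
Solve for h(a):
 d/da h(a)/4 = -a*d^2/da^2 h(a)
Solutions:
 h(a) = C1 + C2*a^(3/4)


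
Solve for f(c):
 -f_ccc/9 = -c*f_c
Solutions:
 f(c) = C1 + Integral(C2*airyai(3^(2/3)*c) + C3*airybi(3^(2/3)*c), c)


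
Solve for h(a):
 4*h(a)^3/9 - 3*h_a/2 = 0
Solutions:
 h(a) = -3*sqrt(6)*sqrt(-1/(C1 + 8*a))/2
 h(a) = 3*sqrt(6)*sqrt(-1/(C1 + 8*a))/2


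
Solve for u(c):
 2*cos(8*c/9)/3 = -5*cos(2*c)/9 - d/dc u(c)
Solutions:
 u(c) = C1 - 3*sin(8*c/9)/4 - 5*sin(2*c)/18


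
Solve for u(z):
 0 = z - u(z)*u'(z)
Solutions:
 u(z) = -sqrt(C1 + z^2)
 u(z) = sqrt(C1 + z^2)


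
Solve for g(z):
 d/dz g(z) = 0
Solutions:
 g(z) = C1


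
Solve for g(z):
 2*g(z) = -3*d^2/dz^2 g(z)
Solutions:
 g(z) = C1*sin(sqrt(6)*z/3) + C2*cos(sqrt(6)*z/3)


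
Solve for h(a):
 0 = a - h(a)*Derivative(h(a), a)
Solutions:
 h(a) = -sqrt(C1 + a^2)
 h(a) = sqrt(C1 + a^2)


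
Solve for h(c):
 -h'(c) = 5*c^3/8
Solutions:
 h(c) = C1 - 5*c^4/32


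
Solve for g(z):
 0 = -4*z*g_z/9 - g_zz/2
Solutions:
 g(z) = C1 + C2*erf(2*z/3)


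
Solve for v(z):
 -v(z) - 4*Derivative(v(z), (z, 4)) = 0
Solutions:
 v(z) = (C1*sin(z/2) + C2*cos(z/2))*exp(-z/2) + (C3*sin(z/2) + C4*cos(z/2))*exp(z/2)


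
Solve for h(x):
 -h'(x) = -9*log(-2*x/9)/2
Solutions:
 h(x) = C1 + 9*x*log(-x)/2 + x*(-9*log(3) - 9/2 + 9*log(2)/2)


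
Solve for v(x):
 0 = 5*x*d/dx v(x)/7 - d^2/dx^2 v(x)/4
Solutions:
 v(x) = C1 + C2*erfi(sqrt(70)*x/7)


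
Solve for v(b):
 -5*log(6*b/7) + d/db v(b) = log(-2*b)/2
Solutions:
 v(b) = C1 + 11*b*log(b)/2 + b*(-5*log(7) - 11/2 + log(2)/2 + 5*log(6) + I*pi/2)


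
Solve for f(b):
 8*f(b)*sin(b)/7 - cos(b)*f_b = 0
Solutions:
 f(b) = C1/cos(b)^(8/7)


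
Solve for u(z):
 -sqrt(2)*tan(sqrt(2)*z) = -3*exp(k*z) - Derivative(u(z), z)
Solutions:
 u(z) = C1 - 3*Piecewise((exp(k*z)/k, Ne(k, 0)), (z, True)) - log(cos(sqrt(2)*z))


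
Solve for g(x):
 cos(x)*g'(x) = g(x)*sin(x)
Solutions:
 g(x) = C1/cos(x)


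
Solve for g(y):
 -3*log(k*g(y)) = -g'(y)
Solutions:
 li(k*g(y))/k = C1 + 3*y


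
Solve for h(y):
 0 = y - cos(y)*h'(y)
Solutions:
 h(y) = C1 + Integral(y/cos(y), y)


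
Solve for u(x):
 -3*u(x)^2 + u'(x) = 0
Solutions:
 u(x) = -1/(C1 + 3*x)


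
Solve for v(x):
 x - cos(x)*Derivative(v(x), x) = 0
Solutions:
 v(x) = C1 + Integral(x/cos(x), x)


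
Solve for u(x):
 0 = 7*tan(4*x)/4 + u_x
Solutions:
 u(x) = C1 + 7*log(cos(4*x))/16


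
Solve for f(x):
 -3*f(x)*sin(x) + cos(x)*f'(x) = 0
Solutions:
 f(x) = C1/cos(x)^3


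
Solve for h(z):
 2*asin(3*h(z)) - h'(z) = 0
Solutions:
 Integral(1/asin(3*_y), (_y, h(z))) = C1 + 2*z


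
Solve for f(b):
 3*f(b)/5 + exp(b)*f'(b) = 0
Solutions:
 f(b) = C1*exp(3*exp(-b)/5)


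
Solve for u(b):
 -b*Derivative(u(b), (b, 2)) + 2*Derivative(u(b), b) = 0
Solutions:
 u(b) = C1 + C2*b^3


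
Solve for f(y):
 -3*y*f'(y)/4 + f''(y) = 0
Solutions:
 f(y) = C1 + C2*erfi(sqrt(6)*y/4)


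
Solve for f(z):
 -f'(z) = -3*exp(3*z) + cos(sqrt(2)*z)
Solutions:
 f(z) = C1 + exp(3*z) - sqrt(2)*sin(sqrt(2)*z)/2


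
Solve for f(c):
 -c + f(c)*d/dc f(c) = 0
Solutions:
 f(c) = -sqrt(C1 + c^2)
 f(c) = sqrt(C1 + c^2)


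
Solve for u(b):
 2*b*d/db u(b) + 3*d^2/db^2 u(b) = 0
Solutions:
 u(b) = C1 + C2*erf(sqrt(3)*b/3)


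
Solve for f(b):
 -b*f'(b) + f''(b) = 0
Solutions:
 f(b) = C1 + C2*erfi(sqrt(2)*b/2)


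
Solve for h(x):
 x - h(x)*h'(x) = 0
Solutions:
 h(x) = -sqrt(C1 + x^2)
 h(x) = sqrt(C1 + x^2)


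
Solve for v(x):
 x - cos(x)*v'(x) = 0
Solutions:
 v(x) = C1 + Integral(x/cos(x), x)


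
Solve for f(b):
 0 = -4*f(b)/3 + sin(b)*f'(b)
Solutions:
 f(b) = C1*(cos(b) - 1)^(2/3)/(cos(b) + 1)^(2/3)


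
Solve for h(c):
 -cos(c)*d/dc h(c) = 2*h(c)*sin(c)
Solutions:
 h(c) = C1*cos(c)^2


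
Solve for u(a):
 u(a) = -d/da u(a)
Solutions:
 u(a) = C1*exp(-a)


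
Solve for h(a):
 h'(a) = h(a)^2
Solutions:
 h(a) = -1/(C1 + a)


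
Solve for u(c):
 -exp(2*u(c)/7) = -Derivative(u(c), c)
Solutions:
 u(c) = 7*log(-sqrt(-1/(C1 + c))) - 7*log(2) + 7*log(14)/2
 u(c) = 7*log(-1/(C1 + c))/2 - 7*log(2) + 7*log(14)/2


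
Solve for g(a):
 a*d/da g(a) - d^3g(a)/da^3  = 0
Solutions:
 g(a) = C1 + Integral(C2*airyai(a) + C3*airybi(a), a)


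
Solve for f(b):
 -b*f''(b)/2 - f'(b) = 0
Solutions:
 f(b) = C1 + C2/b


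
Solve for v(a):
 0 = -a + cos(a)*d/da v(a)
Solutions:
 v(a) = C1 + Integral(a/cos(a), a)


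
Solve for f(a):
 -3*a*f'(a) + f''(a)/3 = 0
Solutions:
 f(a) = C1 + C2*erfi(3*sqrt(2)*a/2)


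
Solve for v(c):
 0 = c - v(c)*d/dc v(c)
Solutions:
 v(c) = -sqrt(C1 + c^2)
 v(c) = sqrt(C1 + c^2)


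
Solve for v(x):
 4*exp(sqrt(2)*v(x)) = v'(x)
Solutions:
 v(x) = sqrt(2)*(2*log(-1/(C1 + 4*x)) - log(2))/4


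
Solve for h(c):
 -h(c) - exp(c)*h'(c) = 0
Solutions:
 h(c) = C1*exp(exp(-c))


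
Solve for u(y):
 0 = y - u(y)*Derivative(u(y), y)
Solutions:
 u(y) = -sqrt(C1 + y^2)
 u(y) = sqrt(C1 + y^2)


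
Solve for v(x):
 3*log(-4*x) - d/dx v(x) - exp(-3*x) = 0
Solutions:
 v(x) = C1 + 3*x*log(-x) + 3*x*(-1 + 2*log(2)) + exp(-3*x)/3


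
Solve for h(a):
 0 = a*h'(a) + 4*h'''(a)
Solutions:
 h(a) = C1 + Integral(C2*airyai(-2^(1/3)*a/2) + C3*airybi(-2^(1/3)*a/2), a)


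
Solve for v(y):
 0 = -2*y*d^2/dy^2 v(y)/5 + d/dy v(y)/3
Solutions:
 v(y) = C1 + C2*y^(11/6)


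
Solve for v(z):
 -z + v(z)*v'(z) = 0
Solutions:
 v(z) = -sqrt(C1 + z^2)
 v(z) = sqrt(C1 + z^2)


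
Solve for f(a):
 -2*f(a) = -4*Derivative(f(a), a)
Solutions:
 f(a) = C1*exp(a/2)


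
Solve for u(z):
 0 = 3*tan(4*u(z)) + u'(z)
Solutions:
 u(z) = -asin(C1*exp(-12*z))/4 + pi/4
 u(z) = asin(C1*exp(-12*z))/4


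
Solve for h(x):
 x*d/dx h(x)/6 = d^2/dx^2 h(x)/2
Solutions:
 h(x) = C1 + C2*erfi(sqrt(6)*x/6)


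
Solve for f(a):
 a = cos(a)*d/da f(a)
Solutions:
 f(a) = C1 + Integral(a/cos(a), a)


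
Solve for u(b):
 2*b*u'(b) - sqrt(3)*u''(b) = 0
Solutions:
 u(b) = C1 + C2*erfi(3^(3/4)*b/3)


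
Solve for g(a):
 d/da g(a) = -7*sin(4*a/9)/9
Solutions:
 g(a) = C1 + 7*cos(4*a/9)/4


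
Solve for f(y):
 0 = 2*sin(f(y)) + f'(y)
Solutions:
 f(y) = -acos((-C1 - exp(4*y))/(C1 - exp(4*y))) + 2*pi
 f(y) = acos((-C1 - exp(4*y))/(C1 - exp(4*y)))


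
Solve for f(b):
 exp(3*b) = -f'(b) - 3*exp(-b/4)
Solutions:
 f(b) = C1 - exp(3*b)/3 + 12*exp(-b/4)


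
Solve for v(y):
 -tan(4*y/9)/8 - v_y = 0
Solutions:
 v(y) = C1 + 9*log(cos(4*y/9))/32


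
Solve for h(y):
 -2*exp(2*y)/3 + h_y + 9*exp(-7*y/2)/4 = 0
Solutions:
 h(y) = C1 + exp(2*y)/3 + 9*exp(-7*y/2)/14


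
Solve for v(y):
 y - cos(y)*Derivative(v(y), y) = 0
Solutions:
 v(y) = C1 + Integral(y/cos(y), y)


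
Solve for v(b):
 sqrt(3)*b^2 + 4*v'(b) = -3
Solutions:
 v(b) = C1 - sqrt(3)*b^3/12 - 3*b/4


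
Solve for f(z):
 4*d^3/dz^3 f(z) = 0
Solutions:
 f(z) = C1 + C2*z + C3*z^2


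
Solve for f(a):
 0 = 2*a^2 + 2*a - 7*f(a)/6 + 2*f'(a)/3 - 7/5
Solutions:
 f(a) = C1*exp(7*a/4) + 12*a^2/7 + 180*a/49 + 1542/1715


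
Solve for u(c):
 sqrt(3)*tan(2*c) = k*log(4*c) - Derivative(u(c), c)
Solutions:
 u(c) = C1 + c*k*(log(c) - 1) + 2*c*k*log(2) + sqrt(3)*log(cos(2*c))/2


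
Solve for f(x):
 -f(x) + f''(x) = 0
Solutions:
 f(x) = C1*exp(-x) + C2*exp(x)


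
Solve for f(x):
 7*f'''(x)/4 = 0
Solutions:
 f(x) = C1 + C2*x + C3*x^2


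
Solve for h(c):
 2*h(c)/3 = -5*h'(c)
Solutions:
 h(c) = C1*exp(-2*c/15)


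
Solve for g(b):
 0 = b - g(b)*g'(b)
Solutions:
 g(b) = -sqrt(C1 + b^2)
 g(b) = sqrt(C1 + b^2)


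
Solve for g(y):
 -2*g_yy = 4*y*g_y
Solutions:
 g(y) = C1 + C2*erf(y)


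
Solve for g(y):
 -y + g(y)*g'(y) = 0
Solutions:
 g(y) = -sqrt(C1 + y^2)
 g(y) = sqrt(C1 + y^2)


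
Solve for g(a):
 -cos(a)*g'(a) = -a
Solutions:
 g(a) = C1 + Integral(a/cos(a), a)


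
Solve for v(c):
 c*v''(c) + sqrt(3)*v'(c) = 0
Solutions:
 v(c) = C1 + C2*c^(1 - sqrt(3))


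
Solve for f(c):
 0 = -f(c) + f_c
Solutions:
 f(c) = C1*exp(c)


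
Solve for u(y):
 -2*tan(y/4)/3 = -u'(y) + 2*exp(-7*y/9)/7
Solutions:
 u(y) = C1 + 4*log(tan(y/4)^2 + 1)/3 - 18*exp(-7*y/9)/49


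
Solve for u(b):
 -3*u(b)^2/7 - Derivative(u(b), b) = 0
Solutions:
 u(b) = 7/(C1 + 3*b)


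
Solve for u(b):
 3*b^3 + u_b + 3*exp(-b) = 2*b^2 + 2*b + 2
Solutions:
 u(b) = C1 - 3*b^4/4 + 2*b^3/3 + b^2 + 2*b + 3*exp(-b)


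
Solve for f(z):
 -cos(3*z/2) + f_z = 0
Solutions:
 f(z) = C1 + 2*sin(3*z/2)/3


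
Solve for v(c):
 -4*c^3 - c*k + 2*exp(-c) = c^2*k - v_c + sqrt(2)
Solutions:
 v(c) = C1 + c^4 + c^3*k/3 + c^2*k/2 + sqrt(2)*c + 2*exp(-c)


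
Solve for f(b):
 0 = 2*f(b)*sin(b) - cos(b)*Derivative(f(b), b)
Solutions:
 f(b) = C1/cos(b)^2


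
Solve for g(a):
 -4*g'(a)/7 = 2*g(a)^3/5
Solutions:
 g(a) = -sqrt(5)*sqrt(-1/(C1 - 7*a))
 g(a) = sqrt(5)*sqrt(-1/(C1 - 7*a))


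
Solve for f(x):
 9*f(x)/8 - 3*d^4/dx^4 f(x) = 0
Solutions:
 f(x) = C1*exp(-6^(1/4)*x/2) + C2*exp(6^(1/4)*x/2) + C3*sin(6^(1/4)*x/2) + C4*cos(6^(1/4)*x/2)


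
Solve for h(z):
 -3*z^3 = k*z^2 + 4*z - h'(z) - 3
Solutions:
 h(z) = C1 + k*z^3/3 + 3*z^4/4 + 2*z^2 - 3*z


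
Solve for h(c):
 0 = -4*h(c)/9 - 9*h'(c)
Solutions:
 h(c) = C1*exp(-4*c/81)


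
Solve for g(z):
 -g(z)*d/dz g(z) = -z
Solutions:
 g(z) = -sqrt(C1 + z^2)
 g(z) = sqrt(C1 + z^2)


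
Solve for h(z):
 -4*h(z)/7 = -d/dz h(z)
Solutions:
 h(z) = C1*exp(4*z/7)


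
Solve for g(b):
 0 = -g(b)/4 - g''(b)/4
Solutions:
 g(b) = C1*sin(b) + C2*cos(b)


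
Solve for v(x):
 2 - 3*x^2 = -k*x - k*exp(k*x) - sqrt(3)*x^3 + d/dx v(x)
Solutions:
 v(x) = C1 + k*x^2/2 + sqrt(3)*x^4/4 - x^3 + 2*x + exp(k*x)


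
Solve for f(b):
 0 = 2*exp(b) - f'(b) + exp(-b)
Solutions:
 f(b) = C1 + 3*sinh(b) + cosh(b)


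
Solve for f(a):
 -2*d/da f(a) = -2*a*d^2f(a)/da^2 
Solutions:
 f(a) = C1 + C2*a^2


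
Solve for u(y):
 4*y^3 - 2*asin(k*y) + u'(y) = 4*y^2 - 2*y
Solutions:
 u(y) = C1 - y^4 + 4*y^3/3 - y^2 + 2*Piecewise((y*asin(k*y) + sqrt(-k^2*y^2 + 1)/k, Ne(k, 0)), (0, True))


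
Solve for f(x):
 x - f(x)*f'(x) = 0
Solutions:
 f(x) = -sqrt(C1 + x^2)
 f(x) = sqrt(C1 + x^2)
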